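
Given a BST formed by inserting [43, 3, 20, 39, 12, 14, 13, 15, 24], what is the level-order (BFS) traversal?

Tree insertion order: [43, 3, 20, 39, 12, 14, 13, 15, 24]
Tree (level-order array): [43, 3, None, None, 20, 12, 39, None, 14, 24, None, 13, 15]
BFS from the root, enqueuing left then right child of each popped node:
  queue [43] -> pop 43, enqueue [3], visited so far: [43]
  queue [3] -> pop 3, enqueue [20], visited so far: [43, 3]
  queue [20] -> pop 20, enqueue [12, 39], visited so far: [43, 3, 20]
  queue [12, 39] -> pop 12, enqueue [14], visited so far: [43, 3, 20, 12]
  queue [39, 14] -> pop 39, enqueue [24], visited so far: [43, 3, 20, 12, 39]
  queue [14, 24] -> pop 14, enqueue [13, 15], visited so far: [43, 3, 20, 12, 39, 14]
  queue [24, 13, 15] -> pop 24, enqueue [none], visited so far: [43, 3, 20, 12, 39, 14, 24]
  queue [13, 15] -> pop 13, enqueue [none], visited so far: [43, 3, 20, 12, 39, 14, 24, 13]
  queue [15] -> pop 15, enqueue [none], visited so far: [43, 3, 20, 12, 39, 14, 24, 13, 15]
Result: [43, 3, 20, 12, 39, 14, 24, 13, 15]


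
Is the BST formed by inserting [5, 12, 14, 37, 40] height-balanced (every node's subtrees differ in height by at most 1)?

Tree (level-order array): [5, None, 12, None, 14, None, 37, None, 40]
Definition: a tree is height-balanced if, at every node, |h(left) - h(right)| <= 1 (empty subtree has height -1).
Bottom-up per-node check:
  node 40: h_left=-1, h_right=-1, diff=0 [OK], height=0
  node 37: h_left=-1, h_right=0, diff=1 [OK], height=1
  node 14: h_left=-1, h_right=1, diff=2 [FAIL (|-1-1|=2 > 1)], height=2
  node 12: h_left=-1, h_right=2, diff=3 [FAIL (|-1-2|=3 > 1)], height=3
  node 5: h_left=-1, h_right=3, diff=4 [FAIL (|-1-3|=4 > 1)], height=4
Node 14 violates the condition: |-1 - 1| = 2 > 1.
Result: Not balanced


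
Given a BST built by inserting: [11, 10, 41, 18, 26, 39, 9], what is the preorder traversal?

Tree insertion order: [11, 10, 41, 18, 26, 39, 9]
Tree (level-order array): [11, 10, 41, 9, None, 18, None, None, None, None, 26, None, 39]
Preorder traversal: [11, 10, 9, 41, 18, 26, 39]


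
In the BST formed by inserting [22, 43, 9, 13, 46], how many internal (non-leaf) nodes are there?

Tree built from: [22, 43, 9, 13, 46]
Tree (level-order array): [22, 9, 43, None, 13, None, 46]
Rule: An internal node has at least one child.
Per-node child counts:
  node 22: 2 child(ren)
  node 9: 1 child(ren)
  node 13: 0 child(ren)
  node 43: 1 child(ren)
  node 46: 0 child(ren)
Matching nodes: [22, 9, 43]
Count of internal (non-leaf) nodes: 3


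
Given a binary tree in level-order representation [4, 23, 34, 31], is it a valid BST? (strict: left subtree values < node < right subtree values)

Level-order array: [4, 23, 34, 31]
Validate using subtree bounds (lo, hi): at each node, require lo < value < hi,
then recurse left with hi=value and right with lo=value.
Preorder trace (stopping at first violation):
  at node 4 with bounds (-inf, +inf): OK
  at node 23 with bounds (-inf, 4): VIOLATION
Node 23 violates its bound: not (-inf < 23 < 4).
Result: Not a valid BST


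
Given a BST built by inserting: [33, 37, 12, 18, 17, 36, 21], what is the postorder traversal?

Tree insertion order: [33, 37, 12, 18, 17, 36, 21]
Tree (level-order array): [33, 12, 37, None, 18, 36, None, 17, 21]
Postorder traversal: [17, 21, 18, 12, 36, 37, 33]


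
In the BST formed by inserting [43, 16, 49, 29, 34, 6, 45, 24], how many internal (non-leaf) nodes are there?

Tree built from: [43, 16, 49, 29, 34, 6, 45, 24]
Tree (level-order array): [43, 16, 49, 6, 29, 45, None, None, None, 24, 34]
Rule: An internal node has at least one child.
Per-node child counts:
  node 43: 2 child(ren)
  node 16: 2 child(ren)
  node 6: 0 child(ren)
  node 29: 2 child(ren)
  node 24: 0 child(ren)
  node 34: 0 child(ren)
  node 49: 1 child(ren)
  node 45: 0 child(ren)
Matching nodes: [43, 16, 29, 49]
Count of internal (non-leaf) nodes: 4


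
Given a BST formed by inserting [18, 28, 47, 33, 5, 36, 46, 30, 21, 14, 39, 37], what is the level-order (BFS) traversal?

Tree insertion order: [18, 28, 47, 33, 5, 36, 46, 30, 21, 14, 39, 37]
Tree (level-order array): [18, 5, 28, None, 14, 21, 47, None, None, None, None, 33, None, 30, 36, None, None, None, 46, 39, None, 37]
BFS from the root, enqueuing left then right child of each popped node:
  queue [18] -> pop 18, enqueue [5, 28], visited so far: [18]
  queue [5, 28] -> pop 5, enqueue [14], visited so far: [18, 5]
  queue [28, 14] -> pop 28, enqueue [21, 47], visited so far: [18, 5, 28]
  queue [14, 21, 47] -> pop 14, enqueue [none], visited so far: [18, 5, 28, 14]
  queue [21, 47] -> pop 21, enqueue [none], visited so far: [18, 5, 28, 14, 21]
  queue [47] -> pop 47, enqueue [33], visited so far: [18, 5, 28, 14, 21, 47]
  queue [33] -> pop 33, enqueue [30, 36], visited so far: [18, 5, 28, 14, 21, 47, 33]
  queue [30, 36] -> pop 30, enqueue [none], visited so far: [18, 5, 28, 14, 21, 47, 33, 30]
  queue [36] -> pop 36, enqueue [46], visited so far: [18, 5, 28, 14, 21, 47, 33, 30, 36]
  queue [46] -> pop 46, enqueue [39], visited so far: [18, 5, 28, 14, 21, 47, 33, 30, 36, 46]
  queue [39] -> pop 39, enqueue [37], visited so far: [18, 5, 28, 14, 21, 47, 33, 30, 36, 46, 39]
  queue [37] -> pop 37, enqueue [none], visited so far: [18, 5, 28, 14, 21, 47, 33, 30, 36, 46, 39, 37]
Result: [18, 5, 28, 14, 21, 47, 33, 30, 36, 46, 39, 37]


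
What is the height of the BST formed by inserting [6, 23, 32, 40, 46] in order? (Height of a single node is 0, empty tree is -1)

Insertion order: [6, 23, 32, 40, 46]
Tree (level-order array): [6, None, 23, None, 32, None, 40, None, 46]
Compute height bottom-up (empty subtree = -1):
  height(46) = 1 + max(-1, -1) = 0
  height(40) = 1 + max(-1, 0) = 1
  height(32) = 1 + max(-1, 1) = 2
  height(23) = 1 + max(-1, 2) = 3
  height(6) = 1 + max(-1, 3) = 4
Height = 4


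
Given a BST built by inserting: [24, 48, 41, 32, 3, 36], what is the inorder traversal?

Tree insertion order: [24, 48, 41, 32, 3, 36]
Tree (level-order array): [24, 3, 48, None, None, 41, None, 32, None, None, 36]
Inorder traversal: [3, 24, 32, 36, 41, 48]


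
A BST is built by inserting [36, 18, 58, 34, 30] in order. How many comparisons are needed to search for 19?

Search path for 19: 36 -> 18 -> 34 -> 30
Found: False
Comparisons: 4


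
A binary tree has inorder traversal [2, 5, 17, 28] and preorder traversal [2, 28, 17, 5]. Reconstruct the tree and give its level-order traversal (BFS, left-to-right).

Inorder:  [2, 5, 17, 28]
Preorder: [2, 28, 17, 5]
Algorithm: preorder visits root first, so consume preorder in order;
for each root, split the current inorder slice at that value into
left-subtree inorder and right-subtree inorder, then recurse.
Recursive splits:
  root=2; inorder splits into left=[], right=[5, 17, 28]
  root=28; inorder splits into left=[5, 17], right=[]
  root=17; inorder splits into left=[5], right=[]
  root=5; inorder splits into left=[], right=[]
Reconstructed level-order: [2, 28, 17, 5]


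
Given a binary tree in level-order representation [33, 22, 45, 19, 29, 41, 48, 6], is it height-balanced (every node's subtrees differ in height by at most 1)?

Tree (level-order array): [33, 22, 45, 19, 29, 41, 48, 6]
Definition: a tree is height-balanced if, at every node, |h(left) - h(right)| <= 1 (empty subtree has height -1).
Bottom-up per-node check:
  node 6: h_left=-1, h_right=-1, diff=0 [OK], height=0
  node 19: h_left=0, h_right=-1, diff=1 [OK], height=1
  node 29: h_left=-1, h_right=-1, diff=0 [OK], height=0
  node 22: h_left=1, h_right=0, diff=1 [OK], height=2
  node 41: h_left=-1, h_right=-1, diff=0 [OK], height=0
  node 48: h_left=-1, h_right=-1, diff=0 [OK], height=0
  node 45: h_left=0, h_right=0, diff=0 [OK], height=1
  node 33: h_left=2, h_right=1, diff=1 [OK], height=3
All nodes satisfy the balance condition.
Result: Balanced


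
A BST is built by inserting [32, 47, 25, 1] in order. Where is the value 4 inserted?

Starting tree (level order): [32, 25, 47, 1]
Insertion path: 32 -> 25 -> 1
Result: insert 4 as right child of 1
Final tree (level order): [32, 25, 47, 1, None, None, None, None, 4]


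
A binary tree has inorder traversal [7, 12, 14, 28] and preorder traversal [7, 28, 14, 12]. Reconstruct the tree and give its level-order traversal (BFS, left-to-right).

Inorder:  [7, 12, 14, 28]
Preorder: [7, 28, 14, 12]
Algorithm: preorder visits root first, so consume preorder in order;
for each root, split the current inorder slice at that value into
left-subtree inorder and right-subtree inorder, then recurse.
Recursive splits:
  root=7; inorder splits into left=[], right=[12, 14, 28]
  root=28; inorder splits into left=[12, 14], right=[]
  root=14; inorder splits into left=[12], right=[]
  root=12; inorder splits into left=[], right=[]
Reconstructed level-order: [7, 28, 14, 12]


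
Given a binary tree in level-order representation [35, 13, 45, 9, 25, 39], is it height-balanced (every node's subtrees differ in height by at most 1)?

Tree (level-order array): [35, 13, 45, 9, 25, 39]
Definition: a tree is height-balanced if, at every node, |h(left) - h(right)| <= 1 (empty subtree has height -1).
Bottom-up per-node check:
  node 9: h_left=-1, h_right=-1, diff=0 [OK], height=0
  node 25: h_left=-1, h_right=-1, diff=0 [OK], height=0
  node 13: h_left=0, h_right=0, diff=0 [OK], height=1
  node 39: h_left=-1, h_right=-1, diff=0 [OK], height=0
  node 45: h_left=0, h_right=-1, diff=1 [OK], height=1
  node 35: h_left=1, h_right=1, diff=0 [OK], height=2
All nodes satisfy the balance condition.
Result: Balanced


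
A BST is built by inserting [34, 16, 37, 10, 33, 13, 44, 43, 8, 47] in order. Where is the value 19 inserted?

Starting tree (level order): [34, 16, 37, 10, 33, None, 44, 8, 13, None, None, 43, 47]
Insertion path: 34 -> 16 -> 33
Result: insert 19 as left child of 33
Final tree (level order): [34, 16, 37, 10, 33, None, 44, 8, 13, 19, None, 43, 47]


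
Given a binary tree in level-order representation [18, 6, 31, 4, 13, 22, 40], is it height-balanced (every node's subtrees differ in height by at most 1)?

Tree (level-order array): [18, 6, 31, 4, 13, 22, 40]
Definition: a tree is height-balanced if, at every node, |h(left) - h(right)| <= 1 (empty subtree has height -1).
Bottom-up per-node check:
  node 4: h_left=-1, h_right=-1, diff=0 [OK], height=0
  node 13: h_left=-1, h_right=-1, diff=0 [OK], height=0
  node 6: h_left=0, h_right=0, diff=0 [OK], height=1
  node 22: h_left=-1, h_right=-1, diff=0 [OK], height=0
  node 40: h_left=-1, h_right=-1, diff=0 [OK], height=0
  node 31: h_left=0, h_right=0, diff=0 [OK], height=1
  node 18: h_left=1, h_right=1, diff=0 [OK], height=2
All nodes satisfy the balance condition.
Result: Balanced


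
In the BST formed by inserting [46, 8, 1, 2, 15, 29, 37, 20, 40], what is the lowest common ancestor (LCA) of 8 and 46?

Tree insertion order: [46, 8, 1, 2, 15, 29, 37, 20, 40]
Tree (level-order array): [46, 8, None, 1, 15, None, 2, None, 29, None, None, 20, 37, None, None, None, 40]
In a BST, the LCA of p=8, q=46 is the first node v on the
root-to-leaf path with p <= v <= q (go left if both < v, right if both > v).
Walk from root:
  at 46: 8 <= 46 <= 46, this is the LCA
LCA = 46


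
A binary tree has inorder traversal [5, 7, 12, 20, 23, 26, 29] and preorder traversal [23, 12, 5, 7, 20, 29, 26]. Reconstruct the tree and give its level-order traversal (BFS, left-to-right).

Inorder:  [5, 7, 12, 20, 23, 26, 29]
Preorder: [23, 12, 5, 7, 20, 29, 26]
Algorithm: preorder visits root first, so consume preorder in order;
for each root, split the current inorder slice at that value into
left-subtree inorder and right-subtree inorder, then recurse.
Recursive splits:
  root=23; inorder splits into left=[5, 7, 12, 20], right=[26, 29]
  root=12; inorder splits into left=[5, 7], right=[20]
  root=5; inorder splits into left=[], right=[7]
  root=7; inorder splits into left=[], right=[]
  root=20; inorder splits into left=[], right=[]
  root=29; inorder splits into left=[26], right=[]
  root=26; inorder splits into left=[], right=[]
Reconstructed level-order: [23, 12, 29, 5, 20, 26, 7]


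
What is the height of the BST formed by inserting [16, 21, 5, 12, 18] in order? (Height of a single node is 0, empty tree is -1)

Insertion order: [16, 21, 5, 12, 18]
Tree (level-order array): [16, 5, 21, None, 12, 18]
Compute height bottom-up (empty subtree = -1):
  height(12) = 1 + max(-1, -1) = 0
  height(5) = 1 + max(-1, 0) = 1
  height(18) = 1 + max(-1, -1) = 0
  height(21) = 1 + max(0, -1) = 1
  height(16) = 1 + max(1, 1) = 2
Height = 2


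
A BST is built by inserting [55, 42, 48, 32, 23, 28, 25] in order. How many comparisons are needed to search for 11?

Search path for 11: 55 -> 42 -> 32 -> 23
Found: False
Comparisons: 4


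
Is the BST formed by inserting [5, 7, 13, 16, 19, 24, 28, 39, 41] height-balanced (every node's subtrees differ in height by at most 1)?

Tree (level-order array): [5, None, 7, None, 13, None, 16, None, 19, None, 24, None, 28, None, 39, None, 41]
Definition: a tree is height-balanced if, at every node, |h(left) - h(right)| <= 1 (empty subtree has height -1).
Bottom-up per-node check:
  node 41: h_left=-1, h_right=-1, diff=0 [OK], height=0
  node 39: h_left=-1, h_right=0, diff=1 [OK], height=1
  node 28: h_left=-1, h_right=1, diff=2 [FAIL (|-1-1|=2 > 1)], height=2
  node 24: h_left=-1, h_right=2, diff=3 [FAIL (|-1-2|=3 > 1)], height=3
  node 19: h_left=-1, h_right=3, diff=4 [FAIL (|-1-3|=4 > 1)], height=4
  node 16: h_left=-1, h_right=4, diff=5 [FAIL (|-1-4|=5 > 1)], height=5
  node 13: h_left=-1, h_right=5, diff=6 [FAIL (|-1-5|=6 > 1)], height=6
  node 7: h_left=-1, h_right=6, diff=7 [FAIL (|-1-6|=7 > 1)], height=7
  node 5: h_left=-1, h_right=7, diff=8 [FAIL (|-1-7|=8 > 1)], height=8
Node 28 violates the condition: |-1 - 1| = 2 > 1.
Result: Not balanced


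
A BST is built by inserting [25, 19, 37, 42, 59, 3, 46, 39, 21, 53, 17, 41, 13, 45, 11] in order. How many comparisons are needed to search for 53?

Search path for 53: 25 -> 37 -> 42 -> 59 -> 46 -> 53
Found: True
Comparisons: 6


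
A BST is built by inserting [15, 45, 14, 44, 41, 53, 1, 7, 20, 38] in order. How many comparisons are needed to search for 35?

Search path for 35: 15 -> 45 -> 44 -> 41 -> 20 -> 38
Found: False
Comparisons: 6


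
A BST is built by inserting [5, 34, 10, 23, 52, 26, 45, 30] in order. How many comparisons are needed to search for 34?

Search path for 34: 5 -> 34
Found: True
Comparisons: 2


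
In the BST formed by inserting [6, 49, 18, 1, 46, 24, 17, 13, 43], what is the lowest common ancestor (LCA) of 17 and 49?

Tree insertion order: [6, 49, 18, 1, 46, 24, 17, 13, 43]
Tree (level-order array): [6, 1, 49, None, None, 18, None, 17, 46, 13, None, 24, None, None, None, None, 43]
In a BST, the LCA of p=17, q=49 is the first node v on the
root-to-leaf path with p <= v <= q (go left if both < v, right if both > v).
Walk from root:
  at 6: both 17 and 49 > 6, go right
  at 49: 17 <= 49 <= 49, this is the LCA
LCA = 49


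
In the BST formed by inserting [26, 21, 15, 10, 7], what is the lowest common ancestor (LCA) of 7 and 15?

Tree insertion order: [26, 21, 15, 10, 7]
Tree (level-order array): [26, 21, None, 15, None, 10, None, 7]
In a BST, the LCA of p=7, q=15 is the first node v on the
root-to-leaf path with p <= v <= q (go left if both < v, right if both > v).
Walk from root:
  at 26: both 7 and 15 < 26, go left
  at 21: both 7 and 15 < 21, go left
  at 15: 7 <= 15 <= 15, this is the LCA
LCA = 15


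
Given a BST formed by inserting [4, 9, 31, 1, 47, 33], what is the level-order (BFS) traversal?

Tree insertion order: [4, 9, 31, 1, 47, 33]
Tree (level-order array): [4, 1, 9, None, None, None, 31, None, 47, 33]
BFS from the root, enqueuing left then right child of each popped node:
  queue [4] -> pop 4, enqueue [1, 9], visited so far: [4]
  queue [1, 9] -> pop 1, enqueue [none], visited so far: [4, 1]
  queue [9] -> pop 9, enqueue [31], visited so far: [4, 1, 9]
  queue [31] -> pop 31, enqueue [47], visited so far: [4, 1, 9, 31]
  queue [47] -> pop 47, enqueue [33], visited so far: [4, 1, 9, 31, 47]
  queue [33] -> pop 33, enqueue [none], visited so far: [4, 1, 9, 31, 47, 33]
Result: [4, 1, 9, 31, 47, 33]


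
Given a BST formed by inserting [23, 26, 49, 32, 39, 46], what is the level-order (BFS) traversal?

Tree insertion order: [23, 26, 49, 32, 39, 46]
Tree (level-order array): [23, None, 26, None, 49, 32, None, None, 39, None, 46]
BFS from the root, enqueuing left then right child of each popped node:
  queue [23] -> pop 23, enqueue [26], visited so far: [23]
  queue [26] -> pop 26, enqueue [49], visited so far: [23, 26]
  queue [49] -> pop 49, enqueue [32], visited so far: [23, 26, 49]
  queue [32] -> pop 32, enqueue [39], visited so far: [23, 26, 49, 32]
  queue [39] -> pop 39, enqueue [46], visited so far: [23, 26, 49, 32, 39]
  queue [46] -> pop 46, enqueue [none], visited so far: [23, 26, 49, 32, 39, 46]
Result: [23, 26, 49, 32, 39, 46]


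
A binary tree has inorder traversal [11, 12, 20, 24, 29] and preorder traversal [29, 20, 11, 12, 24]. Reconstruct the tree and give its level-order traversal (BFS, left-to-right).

Inorder:  [11, 12, 20, 24, 29]
Preorder: [29, 20, 11, 12, 24]
Algorithm: preorder visits root first, so consume preorder in order;
for each root, split the current inorder slice at that value into
left-subtree inorder and right-subtree inorder, then recurse.
Recursive splits:
  root=29; inorder splits into left=[11, 12, 20, 24], right=[]
  root=20; inorder splits into left=[11, 12], right=[24]
  root=11; inorder splits into left=[], right=[12]
  root=12; inorder splits into left=[], right=[]
  root=24; inorder splits into left=[], right=[]
Reconstructed level-order: [29, 20, 11, 24, 12]


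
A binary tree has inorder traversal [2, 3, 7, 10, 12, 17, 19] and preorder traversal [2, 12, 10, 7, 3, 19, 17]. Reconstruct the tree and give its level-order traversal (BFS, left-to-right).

Inorder:  [2, 3, 7, 10, 12, 17, 19]
Preorder: [2, 12, 10, 7, 3, 19, 17]
Algorithm: preorder visits root first, so consume preorder in order;
for each root, split the current inorder slice at that value into
left-subtree inorder and right-subtree inorder, then recurse.
Recursive splits:
  root=2; inorder splits into left=[], right=[3, 7, 10, 12, 17, 19]
  root=12; inorder splits into left=[3, 7, 10], right=[17, 19]
  root=10; inorder splits into left=[3, 7], right=[]
  root=7; inorder splits into left=[3], right=[]
  root=3; inorder splits into left=[], right=[]
  root=19; inorder splits into left=[17], right=[]
  root=17; inorder splits into left=[], right=[]
Reconstructed level-order: [2, 12, 10, 19, 7, 17, 3]


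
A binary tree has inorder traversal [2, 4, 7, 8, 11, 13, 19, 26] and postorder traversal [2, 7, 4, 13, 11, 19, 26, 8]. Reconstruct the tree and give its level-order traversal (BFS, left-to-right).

Inorder:   [2, 4, 7, 8, 11, 13, 19, 26]
Postorder: [2, 7, 4, 13, 11, 19, 26, 8]
Algorithm: postorder visits root last, so walk postorder right-to-left;
each value is the root of the current inorder slice — split it at that
value, recurse on the right subtree first, then the left.
Recursive splits:
  root=8; inorder splits into left=[2, 4, 7], right=[11, 13, 19, 26]
  root=26; inorder splits into left=[11, 13, 19], right=[]
  root=19; inorder splits into left=[11, 13], right=[]
  root=11; inorder splits into left=[], right=[13]
  root=13; inorder splits into left=[], right=[]
  root=4; inorder splits into left=[2], right=[7]
  root=7; inorder splits into left=[], right=[]
  root=2; inorder splits into left=[], right=[]
Reconstructed level-order: [8, 4, 26, 2, 7, 19, 11, 13]


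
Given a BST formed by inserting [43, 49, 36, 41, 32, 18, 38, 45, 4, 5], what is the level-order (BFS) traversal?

Tree insertion order: [43, 49, 36, 41, 32, 18, 38, 45, 4, 5]
Tree (level-order array): [43, 36, 49, 32, 41, 45, None, 18, None, 38, None, None, None, 4, None, None, None, None, 5]
BFS from the root, enqueuing left then right child of each popped node:
  queue [43] -> pop 43, enqueue [36, 49], visited so far: [43]
  queue [36, 49] -> pop 36, enqueue [32, 41], visited so far: [43, 36]
  queue [49, 32, 41] -> pop 49, enqueue [45], visited so far: [43, 36, 49]
  queue [32, 41, 45] -> pop 32, enqueue [18], visited so far: [43, 36, 49, 32]
  queue [41, 45, 18] -> pop 41, enqueue [38], visited so far: [43, 36, 49, 32, 41]
  queue [45, 18, 38] -> pop 45, enqueue [none], visited so far: [43, 36, 49, 32, 41, 45]
  queue [18, 38] -> pop 18, enqueue [4], visited so far: [43, 36, 49, 32, 41, 45, 18]
  queue [38, 4] -> pop 38, enqueue [none], visited so far: [43, 36, 49, 32, 41, 45, 18, 38]
  queue [4] -> pop 4, enqueue [5], visited so far: [43, 36, 49, 32, 41, 45, 18, 38, 4]
  queue [5] -> pop 5, enqueue [none], visited so far: [43, 36, 49, 32, 41, 45, 18, 38, 4, 5]
Result: [43, 36, 49, 32, 41, 45, 18, 38, 4, 5]


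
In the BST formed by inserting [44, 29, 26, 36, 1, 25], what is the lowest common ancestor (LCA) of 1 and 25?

Tree insertion order: [44, 29, 26, 36, 1, 25]
Tree (level-order array): [44, 29, None, 26, 36, 1, None, None, None, None, 25]
In a BST, the LCA of p=1, q=25 is the first node v on the
root-to-leaf path with p <= v <= q (go left if both < v, right if both > v).
Walk from root:
  at 44: both 1 and 25 < 44, go left
  at 29: both 1 and 25 < 29, go left
  at 26: both 1 and 25 < 26, go left
  at 1: 1 <= 1 <= 25, this is the LCA
LCA = 1


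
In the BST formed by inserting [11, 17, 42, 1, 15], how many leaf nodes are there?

Tree built from: [11, 17, 42, 1, 15]
Tree (level-order array): [11, 1, 17, None, None, 15, 42]
Rule: A leaf has 0 children.
Per-node child counts:
  node 11: 2 child(ren)
  node 1: 0 child(ren)
  node 17: 2 child(ren)
  node 15: 0 child(ren)
  node 42: 0 child(ren)
Matching nodes: [1, 15, 42]
Count of leaf nodes: 3


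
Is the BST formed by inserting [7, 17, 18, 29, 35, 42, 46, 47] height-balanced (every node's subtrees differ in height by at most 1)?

Tree (level-order array): [7, None, 17, None, 18, None, 29, None, 35, None, 42, None, 46, None, 47]
Definition: a tree is height-balanced if, at every node, |h(left) - h(right)| <= 1 (empty subtree has height -1).
Bottom-up per-node check:
  node 47: h_left=-1, h_right=-1, diff=0 [OK], height=0
  node 46: h_left=-1, h_right=0, diff=1 [OK], height=1
  node 42: h_left=-1, h_right=1, diff=2 [FAIL (|-1-1|=2 > 1)], height=2
  node 35: h_left=-1, h_right=2, diff=3 [FAIL (|-1-2|=3 > 1)], height=3
  node 29: h_left=-1, h_right=3, diff=4 [FAIL (|-1-3|=4 > 1)], height=4
  node 18: h_left=-1, h_right=4, diff=5 [FAIL (|-1-4|=5 > 1)], height=5
  node 17: h_left=-1, h_right=5, diff=6 [FAIL (|-1-5|=6 > 1)], height=6
  node 7: h_left=-1, h_right=6, diff=7 [FAIL (|-1-6|=7 > 1)], height=7
Node 42 violates the condition: |-1 - 1| = 2 > 1.
Result: Not balanced


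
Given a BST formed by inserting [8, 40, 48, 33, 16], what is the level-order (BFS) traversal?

Tree insertion order: [8, 40, 48, 33, 16]
Tree (level-order array): [8, None, 40, 33, 48, 16]
BFS from the root, enqueuing left then right child of each popped node:
  queue [8] -> pop 8, enqueue [40], visited so far: [8]
  queue [40] -> pop 40, enqueue [33, 48], visited so far: [8, 40]
  queue [33, 48] -> pop 33, enqueue [16], visited so far: [8, 40, 33]
  queue [48, 16] -> pop 48, enqueue [none], visited so far: [8, 40, 33, 48]
  queue [16] -> pop 16, enqueue [none], visited so far: [8, 40, 33, 48, 16]
Result: [8, 40, 33, 48, 16]


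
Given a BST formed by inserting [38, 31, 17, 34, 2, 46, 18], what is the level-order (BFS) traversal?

Tree insertion order: [38, 31, 17, 34, 2, 46, 18]
Tree (level-order array): [38, 31, 46, 17, 34, None, None, 2, 18]
BFS from the root, enqueuing left then right child of each popped node:
  queue [38] -> pop 38, enqueue [31, 46], visited so far: [38]
  queue [31, 46] -> pop 31, enqueue [17, 34], visited so far: [38, 31]
  queue [46, 17, 34] -> pop 46, enqueue [none], visited so far: [38, 31, 46]
  queue [17, 34] -> pop 17, enqueue [2, 18], visited so far: [38, 31, 46, 17]
  queue [34, 2, 18] -> pop 34, enqueue [none], visited so far: [38, 31, 46, 17, 34]
  queue [2, 18] -> pop 2, enqueue [none], visited so far: [38, 31, 46, 17, 34, 2]
  queue [18] -> pop 18, enqueue [none], visited so far: [38, 31, 46, 17, 34, 2, 18]
Result: [38, 31, 46, 17, 34, 2, 18]


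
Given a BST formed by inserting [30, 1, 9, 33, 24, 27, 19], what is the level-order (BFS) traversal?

Tree insertion order: [30, 1, 9, 33, 24, 27, 19]
Tree (level-order array): [30, 1, 33, None, 9, None, None, None, 24, 19, 27]
BFS from the root, enqueuing left then right child of each popped node:
  queue [30] -> pop 30, enqueue [1, 33], visited so far: [30]
  queue [1, 33] -> pop 1, enqueue [9], visited so far: [30, 1]
  queue [33, 9] -> pop 33, enqueue [none], visited so far: [30, 1, 33]
  queue [9] -> pop 9, enqueue [24], visited so far: [30, 1, 33, 9]
  queue [24] -> pop 24, enqueue [19, 27], visited so far: [30, 1, 33, 9, 24]
  queue [19, 27] -> pop 19, enqueue [none], visited so far: [30, 1, 33, 9, 24, 19]
  queue [27] -> pop 27, enqueue [none], visited so far: [30, 1, 33, 9, 24, 19, 27]
Result: [30, 1, 33, 9, 24, 19, 27]


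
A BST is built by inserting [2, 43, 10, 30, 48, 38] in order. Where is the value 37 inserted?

Starting tree (level order): [2, None, 43, 10, 48, None, 30, None, None, None, 38]
Insertion path: 2 -> 43 -> 10 -> 30 -> 38
Result: insert 37 as left child of 38
Final tree (level order): [2, None, 43, 10, 48, None, 30, None, None, None, 38, 37]


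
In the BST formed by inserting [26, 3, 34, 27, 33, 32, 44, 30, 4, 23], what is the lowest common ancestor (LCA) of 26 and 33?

Tree insertion order: [26, 3, 34, 27, 33, 32, 44, 30, 4, 23]
Tree (level-order array): [26, 3, 34, None, 4, 27, 44, None, 23, None, 33, None, None, None, None, 32, None, 30]
In a BST, the LCA of p=26, q=33 is the first node v on the
root-to-leaf path with p <= v <= q (go left if both < v, right if both > v).
Walk from root:
  at 26: 26 <= 26 <= 33, this is the LCA
LCA = 26


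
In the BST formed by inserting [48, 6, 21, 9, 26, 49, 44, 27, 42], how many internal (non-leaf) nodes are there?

Tree built from: [48, 6, 21, 9, 26, 49, 44, 27, 42]
Tree (level-order array): [48, 6, 49, None, 21, None, None, 9, 26, None, None, None, 44, 27, None, None, 42]
Rule: An internal node has at least one child.
Per-node child counts:
  node 48: 2 child(ren)
  node 6: 1 child(ren)
  node 21: 2 child(ren)
  node 9: 0 child(ren)
  node 26: 1 child(ren)
  node 44: 1 child(ren)
  node 27: 1 child(ren)
  node 42: 0 child(ren)
  node 49: 0 child(ren)
Matching nodes: [48, 6, 21, 26, 44, 27]
Count of internal (non-leaf) nodes: 6


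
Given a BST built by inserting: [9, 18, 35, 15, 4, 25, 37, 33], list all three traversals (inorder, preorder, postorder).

Tree insertion order: [9, 18, 35, 15, 4, 25, 37, 33]
Tree (level-order array): [9, 4, 18, None, None, 15, 35, None, None, 25, 37, None, 33]
Inorder (L, root, R): [4, 9, 15, 18, 25, 33, 35, 37]
Preorder (root, L, R): [9, 4, 18, 15, 35, 25, 33, 37]
Postorder (L, R, root): [4, 15, 33, 25, 37, 35, 18, 9]


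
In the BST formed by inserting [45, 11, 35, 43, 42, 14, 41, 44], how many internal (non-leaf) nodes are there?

Tree built from: [45, 11, 35, 43, 42, 14, 41, 44]
Tree (level-order array): [45, 11, None, None, 35, 14, 43, None, None, 42, 44, 41]
Rule: An internal node has at least one child.
Per-node child counts:
  node 45: 1 child(ren)
  node 11: 1 child(ren)
  node 35: 2 child(ren)
  node 14: 0 child(ren)
  node 43: 2 child(ren)
  node 42: 1 child(ren)
  node 41: 0 child(ren)
  node 44: 0 child(ren)
Matching nodes: [45, 11, 35, 43, 42]
Count of internal (non-leaf) nodes: 5


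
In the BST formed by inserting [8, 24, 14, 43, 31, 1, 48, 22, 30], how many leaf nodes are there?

Tree built from: [8, 24, 14, 43, 31, 1, 48, 22, 30]
Tree (level-order array): [8, 1, 24, None, None, 14, 43, None, 22, 31, 48, None, None, 30]
Rule: A leaf has 0 children.
Per-node child counts:
  node 8: 2 child(ren)
  node 1: 0 child(ren)
  node 24: 2 child(ren)
  node 14: 1 child(ren)
  node 22: 0 child(ren)
  node 43: 2 child(ren)
  node 31: 1 child(ren)
  node 30: 0 child(ren)
  node 48: 0 child(ren)
Matching nodes: [1, 22, 30, 48]
Count of leaf nodes: 4


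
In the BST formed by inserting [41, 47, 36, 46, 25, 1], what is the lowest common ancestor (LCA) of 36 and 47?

Tree insertion order: [41, 47, 36, 46, 25, 1]
Tree (level-order array): [41, 36, 47, 25, None, 46, None, 1]
In a BST, the LCA of p=36, q=47 is the first node v on the
root-to-leaf path with p <= v <= q (go left if both < v, right if both > v).
Walk from root:
  at 41: 36 <= 41 <= 47, this is the LCA
LCA = 41


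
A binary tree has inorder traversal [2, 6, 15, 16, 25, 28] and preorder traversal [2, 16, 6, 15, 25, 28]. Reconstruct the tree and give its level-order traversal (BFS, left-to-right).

Inorder:  [2, 6, 15, 16, 25, 28]
Preorder: [2, 16, 6, 15, 25, 28]
Algorithm: preorder visits root first, so consume preorder in order;
for each root, split the current inorder slice at that value into
left-subtree inorder and right-subtree inorder, then recurse.
Recursive splits:
  root=2; inorder splits into left=[], right=[6, 15, 16, 25, 28]
  root=16; inorder splits into left=[6, 15], right=[25, 28]
  root=6; inorder splits into left=[], right=[15]
  root=15; inorder splits into left=[], right=[]
  root=25; inorder splits into left=[], right=[28]
  root=28; inorder splits into left=[], right=[]
Reconstructed level-order: [2, 16, 6, 25, 15, 28]


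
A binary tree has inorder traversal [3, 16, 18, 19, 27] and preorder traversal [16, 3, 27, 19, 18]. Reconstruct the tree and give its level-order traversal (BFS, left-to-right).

Inorder:  [3, 16, 18, 19, 27]
Preorder: [16, 3, 27, 19, 18]
Algorithm: preorder visits root first, so consume preorder in order;
for each root, split the current inorder slice at that value into
left-subtree inorder and right-subtree inorder, then recurse.
Recursive splits:
  root=16; inorder splits into left=[3], right=[18, 19, 27]
  root=3; inorder splits into left=[], right=[]
  root=27; inorder splits into left=[18, 19], right=[]
  root=19; inorder splits into left=[18], right=[]
  root=18; inorder splits into left=[], right=[]
Reconstructed level-order: [16, 3, 27, 19, 18]


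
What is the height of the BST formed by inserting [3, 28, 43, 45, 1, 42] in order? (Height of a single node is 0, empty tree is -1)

Insertion order: [3, 28, 43, 45, 1, 42]
Tree (level-order array): [3, 1, 28, None, None, None, 43, 42, 45]
Compute height bottom-up (empty subtree = -1):
  height(1) = 1 + max(-1, -1) = 0
  height(42) = 1 + max(-1, -1) = 0
  height(45) = 1 + max(-1, -1) = 0
  height(43) = 1 + max(0, 0) = 1
  height(28) = 1 + max(-1, 1) = 2
  height(3) = 1 + max(0, 2) = 3
Height = 3


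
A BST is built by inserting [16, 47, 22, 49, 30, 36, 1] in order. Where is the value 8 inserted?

Starting tree (level order): [16, 1, 47, None, None, 22, 49, None, 30, None, None, None, 36]
Insertion path: 16 -> 1
Result: insert 8 as right child of 1
Final tree (level order): [16, 1, 47, None, 8, 22, 49, None, None, None, 30, None, None, None, 36]


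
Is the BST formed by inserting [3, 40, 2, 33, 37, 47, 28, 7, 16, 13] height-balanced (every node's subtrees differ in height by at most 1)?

Tree (level-order array): [3, 2, 40, None, None, 33, 47, 28, 37, None, None, 7, None, None, None, None, 16, 13]
Definition: a tree is height-balanced if, at every node, |h(left) - h(right)| <= 1 (empty subtree has height -1).
Bottom-up per-node check:
  node 2: h_left=-1, h_right=-1, diff=0 [OK], height=0
  node 13: h_left=-1, h_right=-1, diff=0 [OK], height=0
  node 16: h_left=0, h_right=-1, diff=1 [OK], height=1
  node 7: h_left=-1, h_right=1, diff=2 [FAIL (|-1-1|=2 > 1)], height=2
  node 28: h_left=2, h_right=-1, diff=3 [FAIL (|2--1|=3 > 1)], height=3
  node 37: h_left=-1, h_right=-1, diff=0 [OK], height=0
  node 33: h_left=3, h_right=0, diff=3 [FAIL (|3-0|=3 > 1)], height=4
  node 47: h_left=-1, h_right=-1, diff=0 [OK], height=0
  node 40: h_left=4, h_right=0, diff=4 [FAIL (|4-0|=4 > 1)], height=5
  node 3: h_left=0, h_right=5, diff=5 [FAIL (|0-5|=5 > 1)], height=6
Node 7 violates the condition: |-1 - 1| = 2 > 1.
Result: Not balanced


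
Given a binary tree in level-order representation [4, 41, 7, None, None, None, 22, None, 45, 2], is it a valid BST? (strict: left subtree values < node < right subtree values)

Level-order array: [4, 41, 7, None, None, None, 22, None, 45, 2]
Validate using subtree bounds (lo, hi): at each node, require lo < value < hi,
then recurse left with hi=value and right with lo=value.
Preorder trace (stopping at first violation):
  at node 4 with bounds (-inf, +inf): OK
  at node 41 with bounds (-inf, 4): VIOLATION
Node 41 violates its bound: not (-inf < 41 < 4).
Result: Not a valid BST


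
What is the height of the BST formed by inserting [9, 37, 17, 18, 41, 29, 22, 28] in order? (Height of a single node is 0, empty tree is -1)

Insertion order: [9, 37, 17, 18, 41, 29, 22, 28]
Tree (level-order array): [9, None, 37, 17, 41, None, 18, None, None, None, 29, 22, None, None, 28]
Compute height bottom-up (empty subtree = -1):
  height(28) = 1 + max(-1, -1) = 0
  height(22) = 1 + max(-1, 0) = 1
  height(29) = 1 + max(1, -1) = 2
  height(18) = 1 + max(-1, 2) = 3
  height(17) = 1 + max(-1, 3) = 4
  height(41) = 1 + max(-1, -1) = 0
  height(37) = 1 + max(4, 0) = 5
  height(9) = 1 + max(-1, 5) = 6
Height = 6


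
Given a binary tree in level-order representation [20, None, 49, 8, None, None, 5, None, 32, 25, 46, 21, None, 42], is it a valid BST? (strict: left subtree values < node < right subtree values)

Level-order array: [20, None, 49, 8, None, None, 5, None, 32, 25, 46, 21, None, 42]
Validate using subtree bounds (lo, hi): at each node, require lo < value < hi,
then recurse left with hi=value and right with lo=value.
Preorder trace (stopping at first violation):
  at node 20 with bounds (-inf, +inf): OK
  at node 49 with bounds (20, +inf): OK
  at node 8 with bounds (20, 49): VIOLATION
Node 8 violates its bound: not (20 < 8 < 49).
Result: Not a valid BST


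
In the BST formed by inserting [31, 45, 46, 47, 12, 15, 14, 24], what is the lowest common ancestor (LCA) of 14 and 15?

Tree insertion order: [31, 45, 46, 47, 12, 15, 14, 24]
Tree (level-order array): [31, 12, 45, None, 15, None, 46, 14, 24, None, 47]
In a BST, the LCA of p=14, q=15 is the first node v on the
root-to-leaf path with p <= v <= q (go left if both < v, right if both > v).
Walk from root:
  at 31: both 14 and 15 < 31, go left
  at 12: both 14 and 15 > 12, go right
  at 15: 14 <= 15 <= 15, this is the LCA
LCA = 15


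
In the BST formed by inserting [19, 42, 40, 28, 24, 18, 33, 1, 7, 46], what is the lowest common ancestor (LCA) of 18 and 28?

Tree insertion order: [19, 42, 40, 28, 24, 18, 33, 1, 7, 46]
Tree (level-order array): [19, 18, 42, 1, None, 40, 46, None, 7, 28, None, None, None, None, None, 24, 33]
In a BST, the LCA of p=18, q=28 is the first node v on the
root-to-leaf path with p <= v <= q (go left if both < v, right if both > v).
Walk from root:
  at 19: 18 <= 19 <= 28, this is the LCA
LCA = 19


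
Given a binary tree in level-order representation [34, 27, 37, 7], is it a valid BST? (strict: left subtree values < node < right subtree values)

Level-order array: [34, 27, 37, 7]
Validate using subtree bounds (lo, hi): at each node, require lo < value < hi,
then recurse left with hi=value and right with lo=value.
Preorder trace (stopping at first violation):
  at node 34 with bounds (-inf, +inf): OK
  at node 27 with bounds (-inf, 34): OK
  at node 7 with bounds (-inf, 27): OK
  at node 37 with bounds (34, +inf): OK
No violation found at any node.
Result: Valid BST


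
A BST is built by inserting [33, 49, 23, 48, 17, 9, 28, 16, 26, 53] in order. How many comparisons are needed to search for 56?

Search path for 56: 33 -> 49 -> 53
Found: False
Comparisons: 3


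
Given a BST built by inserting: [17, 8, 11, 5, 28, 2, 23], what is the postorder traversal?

Tree insertion order: [17, 8, 11, 5, 28, 2, 23]
Tree (level-order array): [17, 8, 28, 5, 11, 23, None, 2]
Postorder traversal: [2, 5, 11, 8, 23, 28, 17]


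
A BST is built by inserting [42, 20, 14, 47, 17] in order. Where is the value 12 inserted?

Starting tree (level order): [42, 20, 47, 14, None, None, None, None, 17]
Insertion path: 42 -> 20 -> 14
Result: insert 12 as left child of 14
Final tree (level order): [42, 20, 47, 14, None, None, None, 12, 17]


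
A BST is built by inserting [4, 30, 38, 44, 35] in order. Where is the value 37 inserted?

Starting tree (level order): [4, None, 30, None, 38, 35, 44]
Insertion path: 4 -> 30 -> 38 -> 35
Result: insert 37 as right child of 35
Final tree (level order): [4, None, 30, None, 38, 35, 44, None, 37]


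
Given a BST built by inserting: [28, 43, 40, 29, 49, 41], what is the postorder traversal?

Tree insertion order: [28, 43, 40, 29, 49, 41]
Tree (level-order array): [28, None, 43, 40, 49, 29, 41]
Postorder traversal: [29, 41, 40, 49, 43, 28]


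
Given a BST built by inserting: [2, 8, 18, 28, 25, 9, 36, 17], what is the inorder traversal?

Tree insertion order: [2, 8, 18, 28, 25, 9, 36, 17]
Tree (level-order array): [2, None, 8, None, 18, 9, 28, None, 17, 25, 36]
Inorder traversal: [2, 8, 9, 17, 18, 25, 28, 36]


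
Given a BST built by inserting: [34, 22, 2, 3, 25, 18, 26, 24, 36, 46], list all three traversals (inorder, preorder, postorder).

Tree insertion order: [34, 22, 2, 3, 25, 18, 26, 24, 36, 46]
Tree (level-order array): [34, 22, 36, 2, 25, None, 46, None, 3, 24, 26, None, None, None, 18]
Inorder (L, root, R): [2, 3, 18, 22, 24, 25, 26, 34, 36, 46]
Preorder (root, L, R): [34, 22, 2, 3, 18, 25, 24, 26, 36, 46]
Postorder (L, R, root): [18, 3, 2, 24, 26, 25, 22, 46, 36, 34]


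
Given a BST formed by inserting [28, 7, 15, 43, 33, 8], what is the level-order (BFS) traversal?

Tree insertion order: [28, 7, 15, 43, 33, 8]
Tree (level-order array): [28, 7, 43, None, 15, 33, None, 8]
BFS from the root, enqueuing left then right child of each popped node:
  queue [28] -> pop 28, enqueue [7, 43], visited so far: [28]
  queue [7, 43] -> pop 7, enqueue [15], visited so far: [28, 7]
  queue [43, 15] -> pop 43, enqueue [33], visited so far: [28, 7, 43]
  queue [15, 33] -> pop 15, enqueue [8], visited so far: [28, 7, 43, 15]
  queue [33, 8] -> pop 33, enqueue [none], visited so far: [28, 7, 43, 15, 33]
  queue [8] -> pop 8, enqueue [none], visited so far: [28, 7, 43, 15, 33, 8]
Result: [28, 7, 43, 15, 33, 8]


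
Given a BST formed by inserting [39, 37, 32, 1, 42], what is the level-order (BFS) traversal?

Tree insertion order: [39, 37, 32, 1, 42]
Tree (level-order array): [39, 37, 42, 32, None, None, None, 1]
BFS from the root, enqueuing left then right child of each popped node:
  queue [39] -> pop 39, enqueue [37, 42], visited so far: [39]
  queue [37, 42] -> pop 37, enqueue [32], visited so far: [39, 37]
  queue [42, 32] -> pop 42, enqueue [none], visited so far: [39, 37, 42]
  queue [32] -> pop 32, enqueue [1], visited so far: [39, 37, 42, 32]
  queue [1] -> pop 1, enqueue [none], visited so far: [39, 37, 42, 32, 1]
Result: [39, 37, 42, 32, 1]


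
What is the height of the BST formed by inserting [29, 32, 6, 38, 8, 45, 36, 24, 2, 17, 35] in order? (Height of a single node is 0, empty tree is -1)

Insertion order: [29, 32, 6, 38, 8, 45, 36, 24, 2, 17, 35]
Tree (level-order array): [29, 6, 32, 2, 8, None, 38, None, None, None, 24, 36, 45, 17, None, 35]
Compute height bottom-up (empty subtree = -1):
  height(2) = 1 + max(-1, -1) = 0
  height(17) = 1 + max(-1, -1) = 0
  height(24) = 1 + max(0, -1) = 1
  height(8) = 1 + max(-1, 1) = 2
  height(6) = 1 + max(0, 2) = 3
  height(35) = 1 + max(-1, -1) = 0
  height(36) = 1 + max(0, -1) = 1
  height(45) = 1 + max(-1, -1) = 0
  height(38) = 1 + max(1, 0) = 2
  height(32) = 1 + max(-1, 2) = 3
  height(29) = 1 + max(3, 3) = 4
Height = 4


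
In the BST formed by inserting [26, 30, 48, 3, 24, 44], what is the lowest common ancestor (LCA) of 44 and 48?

Tree insertion order: [26, 30, 48, 3, 24, 44]
Tree (level-order array): [26, 3, 30, None, 24, None, 48, None, None, 44]
In a BST, the LCA of p=44, q=48 is the first node v on the
root-to-leaf path with p <= v <= q (go left if both < v, right if both > v).
Walk from root:
  at 26: both 44 and 48 > 26, go right
  at 30: both 44 and 48 > 30, go right
  at 48: 44 <= 48 <= 48, this is the LCA
LCA = 48
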